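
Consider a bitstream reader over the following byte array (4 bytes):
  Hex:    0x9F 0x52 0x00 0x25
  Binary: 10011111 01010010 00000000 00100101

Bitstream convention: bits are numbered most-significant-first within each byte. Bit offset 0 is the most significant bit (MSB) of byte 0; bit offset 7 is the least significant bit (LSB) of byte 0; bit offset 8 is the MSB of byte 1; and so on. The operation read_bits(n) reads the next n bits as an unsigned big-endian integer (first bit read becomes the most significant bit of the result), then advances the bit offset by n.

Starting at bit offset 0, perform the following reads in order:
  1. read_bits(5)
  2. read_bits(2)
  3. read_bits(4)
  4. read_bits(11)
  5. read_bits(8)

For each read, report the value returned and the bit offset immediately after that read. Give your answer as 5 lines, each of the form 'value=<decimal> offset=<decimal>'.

Read 1: bits[0:5] width=5 -> value=19 (bin 10011); offset now 5 = byte 0 bit 5; 27 bits remain
Read 2: bits[5:7] width=2 -> value=3 (bin 11); offset now 7 = byte 0 bit 7; 25 bits remain
Read 3: bits[7:11] width=4 -> value=10 (bin 1010); offset now 11 = byte 1 bit 3; 21 bits remain
Read 4: bits[11:22] width=11 -> value=1152 (bin 10010000000); offset now 22 = byte 2 bit 6; 10 bits remain
Read 5: bits[22:30] width=8 -> value=9 (bin 00001001); offset now 30 = byte 3 bit 6; 2 bits remain

Answer: value=19 offset=5
value=3 offset=7
value=10 offset=11
value=1152 offset=22
value=9 offset=30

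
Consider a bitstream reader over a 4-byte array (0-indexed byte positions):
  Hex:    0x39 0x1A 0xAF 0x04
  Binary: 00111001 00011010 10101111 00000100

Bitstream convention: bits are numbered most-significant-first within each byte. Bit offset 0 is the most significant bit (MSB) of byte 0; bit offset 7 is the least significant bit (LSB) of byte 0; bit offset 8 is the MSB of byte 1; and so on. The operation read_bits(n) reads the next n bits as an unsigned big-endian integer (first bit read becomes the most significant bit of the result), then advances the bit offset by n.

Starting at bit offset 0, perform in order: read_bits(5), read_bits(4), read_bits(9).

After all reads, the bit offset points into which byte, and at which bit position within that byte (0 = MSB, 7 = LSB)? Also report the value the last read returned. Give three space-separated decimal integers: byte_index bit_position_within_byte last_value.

Answer: 2 2 106

Derivation:
Read 1: bits[0:5] width=5 -> value=7 (bin 00111); offset now 5 = byte 0 bit 5; 27 bits remain
Read 2: bits[5:9] width=4 -> value=2 (bin 0010); offset now 9 = byte 1 bit 1; 23 bits remain
Read 3: bits[9:18] width=9 -> value=106 (bin 001101010); offset now 18 = byte 2 bit 2; 14 bits remain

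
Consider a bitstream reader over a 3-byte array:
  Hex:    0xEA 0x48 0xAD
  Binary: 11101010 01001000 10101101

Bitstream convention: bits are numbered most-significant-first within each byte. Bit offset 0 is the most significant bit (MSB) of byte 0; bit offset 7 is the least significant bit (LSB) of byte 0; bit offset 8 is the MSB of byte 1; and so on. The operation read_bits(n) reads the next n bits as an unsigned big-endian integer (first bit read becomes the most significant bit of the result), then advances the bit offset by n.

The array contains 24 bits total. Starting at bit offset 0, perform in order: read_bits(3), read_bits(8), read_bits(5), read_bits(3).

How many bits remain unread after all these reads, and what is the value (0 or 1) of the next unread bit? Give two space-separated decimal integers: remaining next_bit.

Read 1: bits[0:3] width=3 -> value=7 (bin 111); offset now 3 = byte 0 bit 3; 21 bits remain
Read 2: bits[3:11] width=8 -> value=82 (bin 01010010); offset now 11 = byte 1 bit 3; 13 bits remain
Read 3: bits[11:16] width=5 -> value=8 (bin 01000); offset now 16 = byte 2 bit 0; 8 bits remain
Read 4: bits[16:19] width=3 -> value=5 (bin 101); offset now 19 = byte 2 bit 3; 5 bits remain

Answer: 5 0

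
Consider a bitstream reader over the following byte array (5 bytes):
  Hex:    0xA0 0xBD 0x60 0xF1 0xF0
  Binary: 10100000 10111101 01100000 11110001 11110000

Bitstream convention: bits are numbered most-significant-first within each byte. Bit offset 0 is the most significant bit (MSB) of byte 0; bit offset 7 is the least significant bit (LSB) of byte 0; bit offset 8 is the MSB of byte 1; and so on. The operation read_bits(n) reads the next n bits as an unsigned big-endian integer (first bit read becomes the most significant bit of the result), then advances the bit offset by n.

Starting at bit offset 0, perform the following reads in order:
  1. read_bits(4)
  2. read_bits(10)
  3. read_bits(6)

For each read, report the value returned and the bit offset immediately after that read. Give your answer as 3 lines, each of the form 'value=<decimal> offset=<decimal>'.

Answer: value=10 offset=4
value=47 offset=14
value=22 offset=20

Derivation:
Read 1: bits[0:4] width=4 -> value=10 (bin 1010); offset now 4 = byte 0 bit 4; 36 bits remain
Read 2: bits[4:14] width=10 -> value=47 (bin 0000101111); offset now 14 = byte 1 bit 6; 26 bits remain
Read 3: bits[14:20] width=6 -> value=22 (bin 010110); offset now 20 = byte 2 bit 4; 20 bits remain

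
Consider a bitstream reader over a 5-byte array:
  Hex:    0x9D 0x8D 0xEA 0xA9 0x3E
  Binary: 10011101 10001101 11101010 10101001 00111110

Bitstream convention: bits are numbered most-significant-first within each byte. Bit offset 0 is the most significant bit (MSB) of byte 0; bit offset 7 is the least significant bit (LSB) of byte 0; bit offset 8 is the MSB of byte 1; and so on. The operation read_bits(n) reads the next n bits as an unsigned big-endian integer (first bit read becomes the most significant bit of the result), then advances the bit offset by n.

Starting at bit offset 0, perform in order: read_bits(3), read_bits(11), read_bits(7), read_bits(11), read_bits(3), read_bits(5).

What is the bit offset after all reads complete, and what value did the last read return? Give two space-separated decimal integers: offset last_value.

Read 1: bits[0:3] width=3 -> value=4 (bin 100); offset now 3 = byte 0 bit 3; 37 bits remain
Read 2: bits[3:14] width=11 -> value=1891 (bin 11101100011); offset now 14 = byte 1 bit 6; 26 bits remain
Read 3: bits[14:21] width=7 -> value=61 (bin 0111101); offset now 21 = byte 2 bit 5; 19 bits remain
Read 4: bits[21:32] width=11 -> value=681 (bin 01010101001); offset now 32 = byte 4 bit 0; 8 bits remain
Read 5: bits[32:35] width=3 -> value=1 (bin 001); offset now 35 = byte 4 bit 3; 5 bits remain
Read 6: bits[35:40] width=5 -> value=30 (bin 11110); offset now 40 = byte 5 bit 0; 0 bits remain

Answer: 40 30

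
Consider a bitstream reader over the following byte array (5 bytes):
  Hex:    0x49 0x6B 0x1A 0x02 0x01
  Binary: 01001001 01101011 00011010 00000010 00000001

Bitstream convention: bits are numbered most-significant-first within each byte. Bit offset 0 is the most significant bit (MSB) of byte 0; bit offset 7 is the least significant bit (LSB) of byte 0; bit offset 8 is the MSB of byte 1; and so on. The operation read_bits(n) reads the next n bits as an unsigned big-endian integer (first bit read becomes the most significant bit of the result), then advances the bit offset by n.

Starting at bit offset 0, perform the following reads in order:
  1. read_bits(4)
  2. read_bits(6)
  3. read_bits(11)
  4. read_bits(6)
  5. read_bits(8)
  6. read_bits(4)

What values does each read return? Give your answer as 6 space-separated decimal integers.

Answer: 4 37 1379 16 16 0

Derivation:
Read 1: bits[0:4] width=4 -> value=4 (bin 0100); offset now 4 = byte 0 bit 4; 36 bits remain
Read 2: bits[4:10] width=6 -> value=37 (bin 100101); offset now 10 = byte 1 bit 2; 30 bits remain
Read 3: bits[10:21] width=11 -> value=1379 (bin 10101100011); offset now 21 = byte 2 bit 5; 19 bits remain
Read 4: bits[21:27] width=6 -> value=16 (bin 010000); offset now 27 = byte 3 bit 3; 13 bits remain
Read 5: bits[27:35] width=8 -> value=16 (bin 00010000); offset now 35 = byte 4 bit 3; 5 bits remain
Read 6: bits[35:39] width=4 -> value=0 (bin 0000); offset now 39 = byte 4 bit 7; 1 bits remain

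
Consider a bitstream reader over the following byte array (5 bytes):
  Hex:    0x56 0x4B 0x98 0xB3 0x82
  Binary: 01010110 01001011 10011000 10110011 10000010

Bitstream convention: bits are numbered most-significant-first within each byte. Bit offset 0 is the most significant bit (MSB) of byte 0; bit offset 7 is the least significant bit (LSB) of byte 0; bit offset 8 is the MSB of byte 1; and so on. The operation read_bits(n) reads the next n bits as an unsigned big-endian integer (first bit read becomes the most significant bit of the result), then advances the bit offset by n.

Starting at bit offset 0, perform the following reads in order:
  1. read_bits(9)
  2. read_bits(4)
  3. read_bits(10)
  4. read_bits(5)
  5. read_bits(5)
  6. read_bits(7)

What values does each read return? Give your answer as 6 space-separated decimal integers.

Answer: 172 9 460 11 7 2

Derivation:
Read 1: bits[0:9] width=9 -> value=172 (bin 010101100); offset now 9 = byte 1 bit 1; 31 bits remain
Read 2: bits[9:13] width=4 -> value=9 (bin 1001); offset now 13 = byte 1 bit 5; 27 bits remain
Read 3: bits[13:23] width=10 -> value=460 (bin 0111001100); offset now 23 = byte 2 bit 7; 17 bits remain
Read 4: bits[23:28] width=5 -> value=11 (bin 01011); offset now 28 = byte 3 bit 4; 12 bits remain
Read 5: bits[28:33] width=5 -> value=7 (bin 00111); offset now 33 = byte 4 bit 1; 7 bits remain
Read 6: bits[33:40] width=7 -> value=2 (bin 0000010); offset now 40 = byte 5 bit 0; 0 bits remain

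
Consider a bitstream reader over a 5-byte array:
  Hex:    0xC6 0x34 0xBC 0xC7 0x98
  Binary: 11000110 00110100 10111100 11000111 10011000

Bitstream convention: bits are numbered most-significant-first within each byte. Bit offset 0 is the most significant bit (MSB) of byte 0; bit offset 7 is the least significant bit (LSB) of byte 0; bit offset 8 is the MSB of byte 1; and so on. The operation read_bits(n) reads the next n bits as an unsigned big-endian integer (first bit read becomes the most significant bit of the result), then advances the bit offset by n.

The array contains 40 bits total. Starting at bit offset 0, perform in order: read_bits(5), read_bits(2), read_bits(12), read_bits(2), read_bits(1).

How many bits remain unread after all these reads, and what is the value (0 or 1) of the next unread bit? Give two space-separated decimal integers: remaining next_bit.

Answer: 18 0

Derivation:
Read 1: bits[0:5] width=5 -> value=24 (bin 11000); offset now 5 = byte 0 bit 5; 35 bits remain
Read 2: bits[5:7] width=2 -> value=3 (bin 11); offset now 7 = byte 0 bit 7; 33 bits remain
Read 3: bits[7:19] width=12 -> value=421 (bin 000110100101); offset now 19 = byte 2 bit 3; 21 bits remain
Read 4: bits[19:21] width=2 -> value=3 (bin 11); offset now 21 = byte 2 bit 5; 19 bits remain
Read 5: bits[21:22] width=1 -> value=1 (bin 1); offset now 22 = byte 2 bit 6; 18 bits remain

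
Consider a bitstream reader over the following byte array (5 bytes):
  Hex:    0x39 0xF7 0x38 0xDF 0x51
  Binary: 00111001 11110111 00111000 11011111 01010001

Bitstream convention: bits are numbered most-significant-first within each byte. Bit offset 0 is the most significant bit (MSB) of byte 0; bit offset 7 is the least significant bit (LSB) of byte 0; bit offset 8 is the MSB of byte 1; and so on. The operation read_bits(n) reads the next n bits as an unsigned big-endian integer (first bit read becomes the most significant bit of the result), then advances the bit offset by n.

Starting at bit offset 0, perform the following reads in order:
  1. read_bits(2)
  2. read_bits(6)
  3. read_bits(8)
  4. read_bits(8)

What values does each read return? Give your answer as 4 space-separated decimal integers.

Answer: 0 57 247 56

Derivation:
Read 1: bits[0:2] width=2 -> value=0 (bin 00); offset now 2 = byte 0 bit 2; 38 bits remain
Read 2: bits[2:8] width=6 -> value=57 (bin 111001); offset now 8 = byte 1 bit 0; 32 bits remain
Read 3: bits[8:16] width=8 -> value=247 (bin 11110111); offset now 16 = byte 2 bit 0; 24 bits remain
Read 4: bits[16:24] width=8 -> value=56 (bin 00111000); offset now 24 = byte 3 bit 0; 16 bits remain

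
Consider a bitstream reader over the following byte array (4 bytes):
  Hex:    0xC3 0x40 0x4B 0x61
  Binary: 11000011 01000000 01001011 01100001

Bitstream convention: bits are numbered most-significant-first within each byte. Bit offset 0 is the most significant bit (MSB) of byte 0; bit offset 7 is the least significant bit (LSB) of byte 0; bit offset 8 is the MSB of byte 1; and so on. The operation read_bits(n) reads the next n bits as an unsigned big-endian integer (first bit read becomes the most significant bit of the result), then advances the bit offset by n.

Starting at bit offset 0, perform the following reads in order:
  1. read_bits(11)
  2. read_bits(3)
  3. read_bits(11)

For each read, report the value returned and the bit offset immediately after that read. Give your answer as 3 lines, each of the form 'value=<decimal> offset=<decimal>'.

Answer: value=1562 offset=11
value=0 offset=14
value=150 offset=25

Derivation:
Read 1: bits[0:11] width=11 -> value=1562 (bin 11000011010); offset now 11 = byte 1 bit 3; 21 bits remain
Read 2: bits[11:14] width=3 -> value=0 (bin 000); offset now 14 = byte 1 bit 6; 18 bits remain
Read 3: bits[14:25] width=11 -> value=150 (bin 00010010110); offset now 25 = byte 3 bit 1; 7 bits remain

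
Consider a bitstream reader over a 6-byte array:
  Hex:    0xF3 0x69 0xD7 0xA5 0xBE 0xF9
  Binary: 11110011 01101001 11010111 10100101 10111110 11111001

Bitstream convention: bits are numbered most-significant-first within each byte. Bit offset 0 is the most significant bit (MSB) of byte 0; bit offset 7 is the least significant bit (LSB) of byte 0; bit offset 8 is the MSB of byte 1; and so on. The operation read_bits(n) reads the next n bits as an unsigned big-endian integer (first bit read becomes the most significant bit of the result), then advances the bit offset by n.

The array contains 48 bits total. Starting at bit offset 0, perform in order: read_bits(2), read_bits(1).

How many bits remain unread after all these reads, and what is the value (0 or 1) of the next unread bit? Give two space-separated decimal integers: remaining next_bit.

Answer: 45 1

Derivation:
Read 1: bits[0:2] width=2 -> value=3 (bin 11); offset now 2 = byte 0 bit 2; 46 bits remain
Read 2: bits[2:3] width=1 -> value=1 (bin 1); offset now 3 = byte 0 bit 3; 45 bits remain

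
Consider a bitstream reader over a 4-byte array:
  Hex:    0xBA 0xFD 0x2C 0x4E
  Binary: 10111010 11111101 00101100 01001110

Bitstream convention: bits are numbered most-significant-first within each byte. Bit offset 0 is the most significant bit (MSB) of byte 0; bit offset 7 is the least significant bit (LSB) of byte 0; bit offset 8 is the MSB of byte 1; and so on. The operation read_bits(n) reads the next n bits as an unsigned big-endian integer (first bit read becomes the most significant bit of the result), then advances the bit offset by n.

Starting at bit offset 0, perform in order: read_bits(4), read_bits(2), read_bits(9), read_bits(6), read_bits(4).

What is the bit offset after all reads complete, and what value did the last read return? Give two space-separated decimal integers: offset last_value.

Read 1: bits[0:4] width=4 -> value=11 (bin 1011); offset now 4 = byte 0 bit 4; 28 bits remain
Read 2: bits[4:6] width=2 -> value=2 (bin 10); offset now 6 = byte 0 bit 6; 26 bits remain
Read 3: bits[6:15] width=9 -> value=382 (bin 101111110); offset now 15 = byte 1 bit 7; 17 bits remain
Read 4: bits[15:21] width=6 -> value=37 (bin 100101); offset now 21 = byte 2 bit 5; 11 bits remain
Read 5: bits[21:25] width=4 -> value=8 (bin 1000); offset now 25 = byte 3 bit 1; 7 bits remain

Answer: 25 8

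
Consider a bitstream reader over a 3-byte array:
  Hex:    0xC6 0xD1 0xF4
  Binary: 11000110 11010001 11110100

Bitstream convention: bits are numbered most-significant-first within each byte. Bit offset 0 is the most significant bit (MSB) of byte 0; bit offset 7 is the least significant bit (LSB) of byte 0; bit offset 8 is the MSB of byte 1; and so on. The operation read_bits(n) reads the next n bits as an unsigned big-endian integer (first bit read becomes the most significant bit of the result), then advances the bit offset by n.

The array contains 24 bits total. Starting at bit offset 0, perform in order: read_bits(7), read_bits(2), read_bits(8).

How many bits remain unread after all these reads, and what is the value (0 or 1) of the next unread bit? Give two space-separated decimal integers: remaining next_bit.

Read 1: bits[0:7] width=7 -> value=99 (bin 1100011); offset now 7 = byte 0 bit 7; 17 bits remain
Read 2: bits[7:9] width=2 -> value=1 (bin 01); offset now 9 = byte 1 bit 1; 15 bits remain
Read 3: bits[9:17] width=8 -> value=163 (bin 10100011); offset now 17 = byte 2 bit 1; 7 bits remain

Answer: 7 1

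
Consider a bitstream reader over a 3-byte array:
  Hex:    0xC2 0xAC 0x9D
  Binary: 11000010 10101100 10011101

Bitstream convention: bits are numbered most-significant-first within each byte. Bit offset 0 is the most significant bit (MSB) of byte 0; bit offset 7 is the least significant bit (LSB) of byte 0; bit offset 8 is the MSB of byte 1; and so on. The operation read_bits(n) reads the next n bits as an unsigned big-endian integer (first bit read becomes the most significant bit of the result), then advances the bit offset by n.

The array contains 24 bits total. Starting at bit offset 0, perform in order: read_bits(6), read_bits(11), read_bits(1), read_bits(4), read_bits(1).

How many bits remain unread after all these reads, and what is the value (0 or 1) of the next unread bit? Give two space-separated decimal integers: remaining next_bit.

Answer: 1 1

Derivation:
Read 1: bits[0:6] width=6 -> value=48 (bin 110000); offset now 6 = byte 0 bit 6; 18 bits remain
Read 2: bits[6:17] width=11 -> value=1369 (bin 10101011001); offset now 17 = byte 2 bit 1; 7 bits remain
Read 3: bits[17:18] width=1 -> value=0 (bin 0); offset now 18 = byte 2 bit 2; 6 bits remain
Read 4: bits[18:22] width=4 -> value=7 (bin 0111); offset now 22 = byte 2 bit 6; 2 bits remain
Read 5: bits[22:23] width=1 -> value=0 (bin 0); offset now 23 = byte 2 bit 7; 1 bits remain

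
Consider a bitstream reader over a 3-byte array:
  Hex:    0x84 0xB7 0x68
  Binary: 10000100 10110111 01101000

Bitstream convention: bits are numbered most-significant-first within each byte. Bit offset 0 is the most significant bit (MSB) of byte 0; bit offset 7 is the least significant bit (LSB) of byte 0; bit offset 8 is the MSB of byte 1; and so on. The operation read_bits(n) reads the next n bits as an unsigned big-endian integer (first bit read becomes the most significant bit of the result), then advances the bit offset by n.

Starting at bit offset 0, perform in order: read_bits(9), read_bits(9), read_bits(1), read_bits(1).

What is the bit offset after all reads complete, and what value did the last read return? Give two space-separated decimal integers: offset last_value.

Read 1: bits[0:9] width=9 -> value=265 (bin 100001001); offset now 9 = byte 1 bit 1; 15 bits remain
Read 2: bits[9:18] width=9 -> value=221 (bin 011011101); offset now 18 = byte 2 bit 2; 6 bits remain
Read 3: bits[18:19] width=1 -> value=1 (bin 1); offset now 19 = byte 2 bit 3; 5 bits remain
Read 4: bits[19:20] width=1 -> value=0 (bin 0); offset now 20 = byte 2 bit 4; 4 bits remain

Answer: 20 0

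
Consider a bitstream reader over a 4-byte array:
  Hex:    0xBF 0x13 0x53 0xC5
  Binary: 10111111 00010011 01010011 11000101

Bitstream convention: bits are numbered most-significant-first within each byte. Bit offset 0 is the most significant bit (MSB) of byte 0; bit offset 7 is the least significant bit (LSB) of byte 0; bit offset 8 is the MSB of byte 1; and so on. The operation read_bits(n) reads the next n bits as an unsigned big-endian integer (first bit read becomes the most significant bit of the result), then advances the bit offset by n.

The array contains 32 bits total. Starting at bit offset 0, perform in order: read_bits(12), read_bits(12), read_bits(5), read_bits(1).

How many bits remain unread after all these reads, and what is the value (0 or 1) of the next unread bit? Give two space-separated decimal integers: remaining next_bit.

Read 1: bits[0:12] width=12 -> value=3057 (bin 101111110001); offset now 12 = byte 1 bit 4; 20 bits remain
Read 2: bits[12:24] width=12 -> value=851 (bin 001101010011); offset now 24 = byte 3 bit 0; 8 bits remain
Read 3: bits[24:29] width=5 -> value=24 (bin 11000); offset now 29 = byte 3 bit 5; 3 bits remain
Read 4: bits[29:30] width=1 -> value=1 (bin 1); offset now 30 = byte 3 bit 6; 2 bits remain

Answer: 2 0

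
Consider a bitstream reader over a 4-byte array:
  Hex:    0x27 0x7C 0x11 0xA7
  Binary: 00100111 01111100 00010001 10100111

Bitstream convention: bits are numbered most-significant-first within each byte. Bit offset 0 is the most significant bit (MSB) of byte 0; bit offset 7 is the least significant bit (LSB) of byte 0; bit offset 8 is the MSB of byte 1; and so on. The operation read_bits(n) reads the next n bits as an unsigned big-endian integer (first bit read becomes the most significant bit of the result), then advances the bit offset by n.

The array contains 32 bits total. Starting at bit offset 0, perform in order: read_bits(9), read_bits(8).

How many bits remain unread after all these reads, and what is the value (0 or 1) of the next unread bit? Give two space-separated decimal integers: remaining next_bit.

Answer: 15 0

Derivation:
Read 1: bits[0:9] width=9 -> value=78 (bin 001001110); offset now 9 = byte 1 bit 1; 23 bits remain
Read 2: bits[9:17] width=8 -> value=248 (bin 11111000); offset now 17 = byte 2 bit 1; 15 bits remain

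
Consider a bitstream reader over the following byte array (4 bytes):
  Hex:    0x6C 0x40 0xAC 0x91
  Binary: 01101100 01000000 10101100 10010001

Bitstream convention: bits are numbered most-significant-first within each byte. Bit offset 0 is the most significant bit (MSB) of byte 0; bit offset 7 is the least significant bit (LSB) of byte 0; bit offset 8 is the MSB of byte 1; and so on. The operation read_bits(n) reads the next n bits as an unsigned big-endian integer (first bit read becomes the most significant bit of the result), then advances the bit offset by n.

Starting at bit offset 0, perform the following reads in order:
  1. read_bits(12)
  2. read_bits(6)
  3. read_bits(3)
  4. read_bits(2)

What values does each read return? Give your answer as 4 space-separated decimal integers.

Read 1: bits[0:12] width=12 -> value=1732 (bin 011011000100); offset now 12 = byte 1 bit 4; 20 bits remain
Read 2: bits[12:18] width=6 -> value=2 (bin 000010); offset now 18 = byte 2 bit 2; 14 bits remain
Read 3: bits[18:21] width=3 -> value=5 (bin 101); offset now 21 = byte 2 bit 5; 11 bits remain
Read 4: bits[21:23] width=2 -> value=2 (bin 10); offset now 23 = byte 2 bit 7; 9 bits remain

Answer: 1732 2 5 2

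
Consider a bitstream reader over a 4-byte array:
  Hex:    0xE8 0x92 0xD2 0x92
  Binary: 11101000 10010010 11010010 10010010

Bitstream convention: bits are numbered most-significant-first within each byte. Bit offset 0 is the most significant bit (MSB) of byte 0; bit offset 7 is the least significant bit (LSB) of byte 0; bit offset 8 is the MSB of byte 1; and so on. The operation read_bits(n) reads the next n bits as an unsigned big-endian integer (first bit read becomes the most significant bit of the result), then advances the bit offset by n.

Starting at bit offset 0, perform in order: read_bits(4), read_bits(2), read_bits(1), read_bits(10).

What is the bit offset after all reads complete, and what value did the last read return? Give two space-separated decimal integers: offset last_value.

Answer: 17 293

Derivation:
Read 1: bits[0:4] width=4 -> value=14 (bin 1110); offset now 4 = byte 0 bit 4; 28 bits remain
Read 2: bits[4:6] width=2 -> value=2 (bin 10); offset now 6 = byte 0 bit 6; 26 bits remain
Read 3: bits[6:7] width=1 -> value=0 (bin 0); offset now 7 = byte 0 bit 7; 25 bits remain
Read 4: bits[7:17] width=10 -> value=293 (bin 0100100101); offset now 17 = byte 2 bit 1; 15 bits remain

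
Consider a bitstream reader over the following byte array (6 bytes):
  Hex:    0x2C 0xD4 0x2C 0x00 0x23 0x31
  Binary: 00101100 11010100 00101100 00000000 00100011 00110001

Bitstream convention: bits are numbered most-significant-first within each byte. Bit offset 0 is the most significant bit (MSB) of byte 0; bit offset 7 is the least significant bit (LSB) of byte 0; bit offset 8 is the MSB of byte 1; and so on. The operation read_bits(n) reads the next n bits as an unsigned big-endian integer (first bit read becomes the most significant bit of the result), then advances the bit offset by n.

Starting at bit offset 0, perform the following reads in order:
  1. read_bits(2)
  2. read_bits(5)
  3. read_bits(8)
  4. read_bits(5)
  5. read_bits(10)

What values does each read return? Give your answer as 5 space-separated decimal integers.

Answer: 0 22 106 2 768

Derivation:
Read 1: bits[0:2] width=2 -> value=0 (bin 00); offset now 2 = byte 0 bit 2; 46 bits remain
Read 2: bits[2:7] width=5 -> value=22 (bin 10110); offset now 7 = byte 0 bit 7; 41 bits remain
Read 3: bits[7:15] width=8 -> value=106 (bin 01101010); offset now 15 = byte 1 bit 7; 33 bits remain
Read 4: bits[15:20] width=5 -> value=2 (bin 00010); offset now 20 = byte 2 bit 4; 28 bits remain
Read 5: bits[20:30] width=10 -> value=768 (bin 1100000000); offset now 30 = byte 3 bit 6; 18 bits remain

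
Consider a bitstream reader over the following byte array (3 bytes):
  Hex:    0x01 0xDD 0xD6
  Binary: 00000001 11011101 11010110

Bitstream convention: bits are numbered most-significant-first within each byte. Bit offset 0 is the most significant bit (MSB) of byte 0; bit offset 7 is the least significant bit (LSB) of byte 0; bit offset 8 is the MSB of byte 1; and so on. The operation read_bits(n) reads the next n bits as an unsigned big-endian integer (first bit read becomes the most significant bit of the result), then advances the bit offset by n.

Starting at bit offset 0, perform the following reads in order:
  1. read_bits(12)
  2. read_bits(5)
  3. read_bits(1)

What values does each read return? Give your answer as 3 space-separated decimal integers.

Answer: 29 27 1

Derivation:
Read 1: bits[0:12] width=12 -> value=29 (bin 000000011101); offset now 12 = byte 1 bit 4; 12 bits remain
Read 2: bits[12:17] width=5 -> value=27 (bin 11011); offset now 17 = byte 2 bit 1; 7 bits remain
Read 3: bits[17:18] width=1 -> value=1 (bin 1); offset now 18 = byte 2 bit 2; 6 bits remain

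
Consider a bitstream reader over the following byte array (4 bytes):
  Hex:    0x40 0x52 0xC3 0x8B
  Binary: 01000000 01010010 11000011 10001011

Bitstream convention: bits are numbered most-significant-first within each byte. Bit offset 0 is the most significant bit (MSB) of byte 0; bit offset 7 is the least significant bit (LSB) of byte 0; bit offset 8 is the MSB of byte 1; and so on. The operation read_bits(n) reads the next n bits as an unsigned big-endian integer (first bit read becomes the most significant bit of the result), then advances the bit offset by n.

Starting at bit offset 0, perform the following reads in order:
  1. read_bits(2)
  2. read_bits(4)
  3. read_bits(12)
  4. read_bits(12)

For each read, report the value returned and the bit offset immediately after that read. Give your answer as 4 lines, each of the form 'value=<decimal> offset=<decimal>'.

Answer: value=1 offset=2
value=0 offset=6
value=331 offset=18
value=226 offset=30

Derivation:
Read 1: bits[0:2] width=2 -> value=1 (bin 01); offset now 2 = byte 0 bit 2; 30 bits remain
Read 2: bits[2:6] width=4 -> value=0 (bin 0000); offset now 6 = byte 0 bit 6; 26 bits remain
Read 3: bits[6:18] width=12 -> value=331 (bin 000101001011); offset now 18 = byte 2 bit 2; 14 bits remain
Read 4: bits[18:30] width=12 -> value=226 (bin 000011100010); offset now 30 = byte 3 bit 6; 2 bits remain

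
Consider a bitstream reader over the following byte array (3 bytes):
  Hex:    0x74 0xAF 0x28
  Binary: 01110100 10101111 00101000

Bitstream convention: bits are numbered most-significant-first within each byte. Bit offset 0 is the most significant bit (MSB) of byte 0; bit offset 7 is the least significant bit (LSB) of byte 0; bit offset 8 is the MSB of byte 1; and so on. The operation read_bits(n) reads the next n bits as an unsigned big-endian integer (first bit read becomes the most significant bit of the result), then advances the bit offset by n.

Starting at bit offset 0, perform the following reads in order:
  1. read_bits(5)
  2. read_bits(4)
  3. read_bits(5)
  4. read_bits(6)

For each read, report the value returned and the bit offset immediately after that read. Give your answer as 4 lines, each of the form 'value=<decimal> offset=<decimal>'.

Read 1: bits[0:5] width=5 -> value=14 (bin 01110); offset now 5 = byte 0 bit 5; 19 bits remain
Read 2: bits[5:9] width=4 -> value=9 (bin 1001); offset now 9 = byte 1 bit 1; 15 bits remain
Read 3: bits[9:14] width=5 -> value=11 (bin 01011); offset now 14 = byte 1 bit 6; 10 bits remain
Read 4: bits[14:20] width=6 -> value=50 (bin 110010); offset now 20 = byte 2 bit 4; 4 bits remain

Answer: value=14 offset=5
value=9 offset=9
value=11 offset=14
value=50 offset=20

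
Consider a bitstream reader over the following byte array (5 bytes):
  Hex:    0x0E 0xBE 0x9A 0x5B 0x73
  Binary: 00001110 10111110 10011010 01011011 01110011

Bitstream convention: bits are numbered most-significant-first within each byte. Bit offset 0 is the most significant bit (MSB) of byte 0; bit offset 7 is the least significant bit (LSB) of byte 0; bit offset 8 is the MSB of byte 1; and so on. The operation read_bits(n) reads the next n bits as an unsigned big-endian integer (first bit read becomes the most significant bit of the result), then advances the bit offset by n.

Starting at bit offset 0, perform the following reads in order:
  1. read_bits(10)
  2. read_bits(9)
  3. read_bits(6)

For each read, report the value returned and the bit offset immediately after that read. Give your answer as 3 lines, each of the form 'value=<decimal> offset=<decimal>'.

Read 1: bits[0:10] width=10 -> value=58 (bin 0000111010); offset now 10 = byte 1 bit 2; 30 bits remain
Read 2: bits[10:19] width=9 -> value=500 (bin 111110100); offset now 19 = byte 2 bit 3; 21 bits remain
Read 3: bits[19:25] width=6 -> value=52 (bin 110100); offset now 25 = byte 3 bit 1; 15 bits remain

Answer: value=58 offset=10
value=500 offset=19
value=52 offset=25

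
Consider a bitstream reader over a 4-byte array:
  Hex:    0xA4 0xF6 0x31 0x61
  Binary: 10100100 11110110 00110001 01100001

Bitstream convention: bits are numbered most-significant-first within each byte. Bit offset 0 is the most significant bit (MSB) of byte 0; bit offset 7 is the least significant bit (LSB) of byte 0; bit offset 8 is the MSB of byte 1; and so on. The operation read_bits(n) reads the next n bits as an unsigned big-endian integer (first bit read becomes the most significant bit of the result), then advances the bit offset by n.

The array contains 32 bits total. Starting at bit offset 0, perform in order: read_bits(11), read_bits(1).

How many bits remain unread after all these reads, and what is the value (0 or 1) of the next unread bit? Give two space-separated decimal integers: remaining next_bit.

Answer: 20 0

Derivation:
Read 1: bits[0:11] width=11 -> value=1319 (bin 10100100111); offset now 11 = byte 1 bit 3; 21 bits remain
Read 2: bits[11:12] width=1 -> value=1 (bin 1); offset now 12 = byte 1 bit 4; 20 bits remain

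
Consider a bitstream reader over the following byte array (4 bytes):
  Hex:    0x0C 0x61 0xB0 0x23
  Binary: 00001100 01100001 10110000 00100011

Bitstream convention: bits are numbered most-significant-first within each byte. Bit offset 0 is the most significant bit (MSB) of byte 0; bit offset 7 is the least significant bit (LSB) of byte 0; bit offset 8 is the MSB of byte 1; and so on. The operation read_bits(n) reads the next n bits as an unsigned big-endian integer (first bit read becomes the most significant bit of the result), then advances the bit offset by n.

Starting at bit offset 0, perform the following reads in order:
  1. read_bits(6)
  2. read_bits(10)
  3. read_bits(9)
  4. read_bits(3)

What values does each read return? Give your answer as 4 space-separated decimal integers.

Answer: 3 97 352 2

Derivation:
Read 1: bits[0:6] width=6 -> value=3 (bin 000011); offset now 6 = byte 0 bit 6; 26 bits remain
Read 2: bits[6:16] width=10 -> value=97 (bin 0001100001); offset now 16 = byte 2 bit 0; 16 bits remain
Read 3: bits[16:25] width=9 -> value=352 (bin 101100000); offset now 25 = byte 3 bit 1; 7 bits remain
Read 4: bits[25:28] width=3 -> value=2 (bin 010); offset now 28 = byte 3 bit 4; 4 bits remain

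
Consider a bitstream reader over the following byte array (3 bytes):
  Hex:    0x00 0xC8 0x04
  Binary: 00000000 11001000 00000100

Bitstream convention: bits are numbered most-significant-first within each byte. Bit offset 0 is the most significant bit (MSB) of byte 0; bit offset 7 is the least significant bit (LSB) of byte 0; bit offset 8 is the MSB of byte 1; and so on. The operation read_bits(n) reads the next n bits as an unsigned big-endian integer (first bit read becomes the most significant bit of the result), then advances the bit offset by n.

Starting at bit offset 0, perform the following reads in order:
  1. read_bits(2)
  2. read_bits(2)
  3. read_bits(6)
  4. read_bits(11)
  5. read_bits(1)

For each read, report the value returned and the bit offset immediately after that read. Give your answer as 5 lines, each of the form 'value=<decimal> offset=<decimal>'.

Answer: value=0 offset=2
value=0 offset=4
value=3 offset=10
value=256 offset=21
value=1 offset=22

Derivation:
Read 1: bits[0:2] width=2 -> value=0 (bin 00); offset now 2 = byte 0 bit 2; 22 bits remain
Read 2: bits[2:4] width=2 -> value=0 (bin 00); offset now 4 = byte 0 bit 4; 20 bits remain
Read 3: bits[4:10] width=6 -> value=3 (bin 000011); offset now 10 = byte 1 bit 2; 14 bits remain
Read 4: bits[10:21] width=11 -> value=256 (bin 00100000000); offset now 21 = byte 2 bit 5; 3 bits remain
Read 5: bits[21:22] width=1 -> value=1 (bin 1); offset now 22 = byte 2 bit 6; 2 bits remain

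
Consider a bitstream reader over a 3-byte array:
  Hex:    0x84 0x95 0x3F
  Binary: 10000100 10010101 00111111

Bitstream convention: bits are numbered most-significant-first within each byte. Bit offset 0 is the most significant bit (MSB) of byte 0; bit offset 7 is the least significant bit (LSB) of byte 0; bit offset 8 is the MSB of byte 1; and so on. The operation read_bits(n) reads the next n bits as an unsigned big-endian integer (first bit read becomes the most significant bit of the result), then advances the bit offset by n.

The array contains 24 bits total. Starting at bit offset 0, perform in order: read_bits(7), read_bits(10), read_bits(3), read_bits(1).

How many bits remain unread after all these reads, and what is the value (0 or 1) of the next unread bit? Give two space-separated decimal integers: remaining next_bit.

Read 1: bits[0:7] width=7 -> value=66 (bin 1000010); offset now 7 = byte 0 bit 7; 17 bits remain
Read 2: bits[7:17] width=10 -> value=298 (bin 0100101010); offset now 17 = byte 2 bit 1; 7 bits remain
Read 3: bits[17:20] width=3 -> value=3 (bin 011); offset now 20 = byte 2 bit 4; 4 bits remain
Read 4: bits[20:21] width=1 -> value=1 (bin 1); offset now 21 = byte 2 bit 5; 3 bits remain

Answer: 3 1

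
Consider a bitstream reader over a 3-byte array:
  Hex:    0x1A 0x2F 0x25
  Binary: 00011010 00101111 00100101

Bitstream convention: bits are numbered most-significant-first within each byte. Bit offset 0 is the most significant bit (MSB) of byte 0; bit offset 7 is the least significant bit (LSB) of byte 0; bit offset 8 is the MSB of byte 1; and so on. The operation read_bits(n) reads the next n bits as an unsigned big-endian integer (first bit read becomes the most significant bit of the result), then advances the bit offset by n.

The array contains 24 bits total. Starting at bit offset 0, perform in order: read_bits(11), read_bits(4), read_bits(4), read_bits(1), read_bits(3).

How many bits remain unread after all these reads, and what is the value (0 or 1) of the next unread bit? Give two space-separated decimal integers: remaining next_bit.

Read 1: bits[0:11] width=11 -> value=209 (bin 00011010001); offset now 11 = byte 1 bit 3; 13 bits remain
Read 2: bits[11:15] width=4 -> value=7 (bin 0111); offset now 15 = byte 1 bit 7; 9 bits remain
Read 3: bits[15:19] width=4 -> value=9 (bin 1001); offset now 19 = byte 2 bit 3; 5 bits remain
Read 4: bits[19:20] width=1 -> value=0 (bin 0); offset now 20 = byte 2 bit 4; 4 bits remain
Read 5: bits[20:23] width=3 -> value=2 (bin 010); offset now 23 = byte 2 bit 7; 1 bits remain

Answer: 1 1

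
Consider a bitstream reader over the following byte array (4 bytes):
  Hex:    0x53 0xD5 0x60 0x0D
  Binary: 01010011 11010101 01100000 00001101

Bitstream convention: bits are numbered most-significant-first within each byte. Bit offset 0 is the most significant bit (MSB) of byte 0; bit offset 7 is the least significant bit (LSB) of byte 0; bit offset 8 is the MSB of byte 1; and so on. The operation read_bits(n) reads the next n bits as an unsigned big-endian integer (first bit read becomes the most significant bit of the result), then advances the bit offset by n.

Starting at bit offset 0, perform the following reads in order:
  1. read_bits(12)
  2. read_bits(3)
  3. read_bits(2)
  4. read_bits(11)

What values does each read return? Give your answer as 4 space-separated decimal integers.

Read 1: bits[0:12] width=12 -> value=1341 (bin 010100111101); offset now 12 = byte 1 bit 4; 20 bits remain
Read 2: bits[12:15] width=3 -> value=2 (bin 010); offset now 15 = byte 1 bit 7; 17 bits remain
Read 3: bits[15:17] width=2 -> value=2 (bin 10); offset now 17 = byte 2 bit 1; 15 bits remain
Read 4: bits[17:28] width=11 -> value=1536 (bin 11000000000); offset now 28 = byte 3 bit 4; 4 bits remain

Answer: 1341 2 2 1536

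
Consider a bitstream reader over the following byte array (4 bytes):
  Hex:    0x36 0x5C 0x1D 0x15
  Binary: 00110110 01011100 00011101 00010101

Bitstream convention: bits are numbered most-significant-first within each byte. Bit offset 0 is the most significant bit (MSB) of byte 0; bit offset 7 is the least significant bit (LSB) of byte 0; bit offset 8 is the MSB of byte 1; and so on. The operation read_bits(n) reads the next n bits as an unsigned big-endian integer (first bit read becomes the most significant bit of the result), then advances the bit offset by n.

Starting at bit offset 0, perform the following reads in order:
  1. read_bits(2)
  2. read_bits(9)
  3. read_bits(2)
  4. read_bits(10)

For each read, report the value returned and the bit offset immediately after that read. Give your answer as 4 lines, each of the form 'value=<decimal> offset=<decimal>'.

Read 1: bits[0:2] width=2 -> value=0 (bin 00); offset now 2 = byte 0 bit 2; 30 bits remain
Read 2: bits[2:11] width=9 -> value=434 (bin 110110010); offset now 11 = byte 1 bit 3; 21 bits remain
Read 3: bits[11:13] width=2 -> value=3 (bin 11); offset now 13 = byte 1 bit 5; 19 bits remain
Read 4: bits[13:23] width=10 -> value=526 (bin 1000001110); offset now 23 = byte 2 bit 7; 9 bits remain

Answer: value=0 offset=2
value=434 offset=11
value=3 offset=13
value=526 offset=23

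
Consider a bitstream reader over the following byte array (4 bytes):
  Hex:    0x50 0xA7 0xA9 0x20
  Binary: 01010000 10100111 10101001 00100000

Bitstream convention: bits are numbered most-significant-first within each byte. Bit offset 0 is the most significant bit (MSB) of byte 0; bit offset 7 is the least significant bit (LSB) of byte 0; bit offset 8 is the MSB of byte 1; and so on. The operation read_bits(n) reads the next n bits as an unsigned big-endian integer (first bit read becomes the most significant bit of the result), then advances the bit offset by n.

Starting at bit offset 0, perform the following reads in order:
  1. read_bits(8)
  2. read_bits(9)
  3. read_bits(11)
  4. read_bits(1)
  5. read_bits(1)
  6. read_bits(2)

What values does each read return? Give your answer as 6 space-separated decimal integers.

Answer: 80 335 658 0 0 0

Derivation:
Read 1: bits[0:8] width=8 -> value=80 (bin 01010000); offset now 8 = byte 1 bit 0; 24 bits remain
Read 2: bits[8:17] width=9 -> value=335 (bin 101001111); offset now 17 = byte 2 bit 1; 15 bits remain
Read 3: bits[17:28] width=11 -> value=658 (bin 01010010010); offset now 28 = byte 3 bit 4; 4 bits remain
Read 4: bits[28:29] width=1 -> value=0 (bin 0); offset now 29 = byte 3 bit 5; 3 bits remain
Read 5: bits[29:30] width=1 -> value=0 (bin 0); offset now 30 = byte 3 bit 6; 2 bits remain
Read 6: bits[30:32] width=2 -> value=0 (bin 00); offset now 32 = byte 4 bit 0; 0 bits remain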